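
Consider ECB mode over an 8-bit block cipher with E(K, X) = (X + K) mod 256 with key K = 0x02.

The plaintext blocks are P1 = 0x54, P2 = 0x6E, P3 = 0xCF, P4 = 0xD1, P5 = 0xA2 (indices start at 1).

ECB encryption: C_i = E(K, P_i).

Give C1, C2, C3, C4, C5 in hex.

C1: E(K, 0x54) = 0x56.
C2: E(K, 0x6E) = 0x70.
C3: E(K, 0xCF) = 0xD1.
C4: E(K, 0xD1) = 0xD3.
C5: E(K, 0xA2) = 0xA4.

C1 = 0x56, C2 = 0x70, C3 = 0xD1, C4 = 0xD3, C5 = 0xA4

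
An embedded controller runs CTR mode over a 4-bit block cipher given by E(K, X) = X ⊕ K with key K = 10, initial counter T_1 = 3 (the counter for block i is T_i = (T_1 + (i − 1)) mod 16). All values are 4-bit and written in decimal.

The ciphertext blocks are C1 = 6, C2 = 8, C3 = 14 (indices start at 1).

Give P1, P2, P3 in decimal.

P1 = 15, P2 = 6, P3 = 1

CTR decryption: S_i = E(K, T_i) where T_i is the counter for block i; P_i = C_i ⊕ S_i.
P1: T = 3, S = E(K, T) = 9; 6 ⊕ 9 = 15.
P2: T = 4, S = E(K, T) = 14; 8 ⊕ 14 = 6.
P3: T = 5, S = E(K, T) = 15; 14 ⊕ 15 = 1.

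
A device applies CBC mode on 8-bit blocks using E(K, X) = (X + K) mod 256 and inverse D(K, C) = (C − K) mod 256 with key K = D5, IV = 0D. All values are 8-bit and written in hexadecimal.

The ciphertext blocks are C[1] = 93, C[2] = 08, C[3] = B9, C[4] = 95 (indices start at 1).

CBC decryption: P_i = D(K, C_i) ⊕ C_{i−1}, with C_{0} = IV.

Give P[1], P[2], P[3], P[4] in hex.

P[1] = B3, P[2] = A0, P[3] = EC, P[4] = 79

P[1]: D(K, 93) = BE; BE ⊕ 0D = B3.
P[2]: D(K, 08) = 33; 33 ⊕ 93 = A0.
P[3]: D(K, B9) = E4; E4 ⊕ 08 = EC.
P[4]: D(K, 95) = C0; C0 ⊕ B9 = 79.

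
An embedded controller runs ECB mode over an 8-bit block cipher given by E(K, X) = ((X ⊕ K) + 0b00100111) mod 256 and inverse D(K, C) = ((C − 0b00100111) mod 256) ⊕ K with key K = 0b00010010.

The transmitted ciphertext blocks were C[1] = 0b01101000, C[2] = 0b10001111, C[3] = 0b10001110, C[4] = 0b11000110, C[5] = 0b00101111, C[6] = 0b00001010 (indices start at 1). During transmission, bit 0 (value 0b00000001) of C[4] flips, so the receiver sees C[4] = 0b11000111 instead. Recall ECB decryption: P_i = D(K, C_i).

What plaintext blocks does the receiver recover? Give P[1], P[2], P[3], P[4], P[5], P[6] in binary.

P[1] = 0b01010011, P[2] = 0b01111010, P[3] = 0b01110101, P[4] = 0b10110010, P[5] = 0b00011010, P[6] = 0b11110001

Only C[4] changed, to 0b11000111. In ECB, a change in C_i affects only P_i. Decrypting the received ciphertext:
P[1]: D(K, 0b01101000) = 0b01010011.
P[2]: D(K, 0b10001111) = 0b01111010.
P[3]: D(K, 0b10001110) = 0b01110101.
P[4]: D(K, 0b11000111) = 0b10110010.
P[5]: D(K, 0b00101111) = 0b00011010.
P[6]: D(K, 0b00001010) = 0b11110001.
Blocks that differ from the original plaintext: P[4].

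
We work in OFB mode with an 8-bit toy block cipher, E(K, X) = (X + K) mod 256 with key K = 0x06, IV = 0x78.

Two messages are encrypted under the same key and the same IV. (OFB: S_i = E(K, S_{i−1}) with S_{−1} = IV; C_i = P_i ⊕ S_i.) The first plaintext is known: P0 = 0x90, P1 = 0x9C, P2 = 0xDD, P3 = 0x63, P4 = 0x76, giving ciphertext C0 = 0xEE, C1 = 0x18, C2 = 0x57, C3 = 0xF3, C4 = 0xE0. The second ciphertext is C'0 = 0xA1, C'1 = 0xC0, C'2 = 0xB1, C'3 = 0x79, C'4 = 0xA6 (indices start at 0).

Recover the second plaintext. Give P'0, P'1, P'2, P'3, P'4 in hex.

In OFB with a reused IV, both messages share the same keystream S_i, so C_i ⊕ C'_i = P_i ⊕ P'_i and thus P'_i = P_i ⊕ C_i ⊕ C'_i.
P'0: 0x90 ⊕ 0xEE ⊕ 0xA1 = 0xDF.
P'1: 0x9C ⊕ 0x18 ⊕ 0xC0 = 0x44.
P'2: 0xDD ⊕ 0x57 ⊕ 0xB1 = 0x3B.
P'3: 0x63 ⊕ 0xF3 ⊕ 0x79 = 0xE9.
P'4: 0x76 ⊕ 0xE0 ⊕ 0xA6 = 0x30.

P'0 = 0xDF, P'1 = 0x44, P'2 = 0x3B, P'3 = 0xE9, P'4 = 0x30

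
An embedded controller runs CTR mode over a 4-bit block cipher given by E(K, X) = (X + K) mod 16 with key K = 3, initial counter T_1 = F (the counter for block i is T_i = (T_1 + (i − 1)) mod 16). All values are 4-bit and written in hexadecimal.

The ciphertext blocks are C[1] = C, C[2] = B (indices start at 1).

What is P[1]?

CTR decryption: S_i = E(K, T_i) where T_i is the counter for block i; P_i = C_i ⊕ S_i.
P[1]: T = F, S = E(K, T) = 2; C ⊕ 2 = E.

P[1] = E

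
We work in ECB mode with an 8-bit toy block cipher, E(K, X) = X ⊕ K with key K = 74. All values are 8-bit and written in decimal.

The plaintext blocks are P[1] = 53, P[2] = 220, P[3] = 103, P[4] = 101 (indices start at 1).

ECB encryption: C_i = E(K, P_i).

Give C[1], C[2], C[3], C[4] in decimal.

C[1]: E(K, 53) = 127.
C[2]: E(K, 220) = 150.
C[3]: E(K, 103) = 45.
C[4]: E(K, 101) = 47.

C[1] = 127, C[2] = 150, C[3] = 45, C[4] = 47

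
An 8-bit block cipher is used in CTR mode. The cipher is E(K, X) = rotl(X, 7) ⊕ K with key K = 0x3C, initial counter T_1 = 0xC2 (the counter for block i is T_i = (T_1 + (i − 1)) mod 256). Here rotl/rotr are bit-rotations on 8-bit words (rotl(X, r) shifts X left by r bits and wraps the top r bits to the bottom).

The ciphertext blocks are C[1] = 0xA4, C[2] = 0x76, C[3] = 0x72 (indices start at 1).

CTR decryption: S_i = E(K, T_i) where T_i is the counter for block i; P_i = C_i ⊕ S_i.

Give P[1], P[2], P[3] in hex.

P[1]: T = 0xC2, S = E(K, T) = 0x5D; 0xA4 ⊕ 0x5D = 0xF9.
P[2]: T = 0xC3, S = E(K, T) = 0xDD; 0x76 ⊕ 0xDD = 0xAB.
P[3]: T = 0xC4, S = E(K, T) = 0x5E; 0x72 ⊕ 0x5E = 0x2C.

P[1] = 0xF9, P[2] = 0xAB, P[3] = 0x2C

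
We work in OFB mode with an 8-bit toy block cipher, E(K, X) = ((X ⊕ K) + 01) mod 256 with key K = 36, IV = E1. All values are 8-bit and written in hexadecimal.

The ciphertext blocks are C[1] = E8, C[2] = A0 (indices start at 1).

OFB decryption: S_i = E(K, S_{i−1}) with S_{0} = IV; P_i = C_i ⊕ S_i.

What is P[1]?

P[1] = 30

P[1]: S = E(K, E1) = D8; E8 ⊕ D8 = 30.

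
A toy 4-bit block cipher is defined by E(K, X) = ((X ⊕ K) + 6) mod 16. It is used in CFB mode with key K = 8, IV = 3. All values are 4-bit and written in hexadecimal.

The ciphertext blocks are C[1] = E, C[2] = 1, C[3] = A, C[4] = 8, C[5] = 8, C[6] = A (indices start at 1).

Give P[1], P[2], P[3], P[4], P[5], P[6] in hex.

P[1] = F, P[2] = D, P[3] = 5, P[4] = 0, P[5] = E, P[6] = C

CFB decryption: P_i = C_i ⊕ E(K, C_{i−1}), with C_{0} = IV.
P[1]: E(K, 3) = 1; E ⊕ 1 = F.
P[2]: E(K, E) = C; 1 ⊕ C = D.
P[3]: E(K, 1) = F; A ⊕ F = 5.
P[4]: E(K, A) = 8; 8 ⊕ 8 = 0.
P[5]: E(K, 8) = 6; 8 ⊕ 6 = E.
P[6]: E(K, 8) = 6; A ⊕ 6 = C.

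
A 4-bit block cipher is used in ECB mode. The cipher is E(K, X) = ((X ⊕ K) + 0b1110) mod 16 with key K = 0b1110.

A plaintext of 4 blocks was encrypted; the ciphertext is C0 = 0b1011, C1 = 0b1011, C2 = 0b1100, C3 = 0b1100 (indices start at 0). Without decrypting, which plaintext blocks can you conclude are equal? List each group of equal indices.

P0 = P1; P2 = P3

ECB encrypts each block independently with the same key, so equal ciphertext blocks imply equal plaintext blocks.
C0 = C1 = 0b1011, so P0 = P1.
C2 = C3 = 0b1100, so P2 = P3.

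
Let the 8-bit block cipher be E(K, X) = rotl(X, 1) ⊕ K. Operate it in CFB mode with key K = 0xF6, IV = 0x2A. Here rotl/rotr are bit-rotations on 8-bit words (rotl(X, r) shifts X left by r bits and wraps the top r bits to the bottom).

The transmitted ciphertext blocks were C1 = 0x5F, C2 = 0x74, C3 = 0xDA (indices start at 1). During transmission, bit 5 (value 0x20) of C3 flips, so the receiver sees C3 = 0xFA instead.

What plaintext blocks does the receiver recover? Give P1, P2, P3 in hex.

CFB decryption: P_i = C_i ⊕ E(K, C_{i−1}), with C_{0} = IV.
Only C3 changed, to 0xFA. In CFB, a change in C_i flips the same bit in P_i and garbles P_{i+1}. Decrypting the received ciphertext:
P1: E(K, 0x2A) = 0xA2; 0x5F ⊕ 0xA2 = 0xFD.
P2: E(K, 0x5F) = 0x48; 0x74 ⊕ 0x48 = 0x3C.
P3: E(K, 0x74) = 0x1E; 0xFA ⊕ 0x1E = 0xE4.
Blocks that differ from the original plaintext: P3.

P1 = 0xFD, P2 = 0x3C, P3 = 0xE4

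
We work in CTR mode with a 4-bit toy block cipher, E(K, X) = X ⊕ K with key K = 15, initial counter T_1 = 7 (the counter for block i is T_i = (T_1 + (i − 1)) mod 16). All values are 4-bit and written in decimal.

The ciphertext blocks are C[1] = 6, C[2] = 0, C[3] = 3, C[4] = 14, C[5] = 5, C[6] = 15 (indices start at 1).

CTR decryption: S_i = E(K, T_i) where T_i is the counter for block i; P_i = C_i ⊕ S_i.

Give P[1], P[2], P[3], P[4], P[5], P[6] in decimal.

P[1]: T = 7, S = E(K, T) = 8; 6 ⊕ 8 = 14.
P[2]: T = 8, S = E(K, T) = 7; 0 ⊕ 7 = 7.
P[3]: T = 9, S = E(K, T) = 6; 3 ⊕ 6 = 5.
P[4]: T = 10, S = E(K, T) = 5; 14 ⊕ 5 = 11.
P[5]: T = 11, S = E(K, T) = 4; 5 ⊕ 4 = 1.
P[6]: T = 12, S = E(K, T) = 3; 15 ⊕ 3 = 12.

P[1] = 14, P[2] = 7, P[3] = 5, P[4] = 11, P[5] = 1, P[6] = 12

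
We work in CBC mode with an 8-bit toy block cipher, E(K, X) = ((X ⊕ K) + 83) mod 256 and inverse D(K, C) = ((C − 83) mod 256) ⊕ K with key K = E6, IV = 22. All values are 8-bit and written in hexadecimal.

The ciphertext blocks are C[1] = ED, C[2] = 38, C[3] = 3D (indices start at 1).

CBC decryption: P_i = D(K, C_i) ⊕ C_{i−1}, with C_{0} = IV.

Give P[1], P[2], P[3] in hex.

P[1] = AE, P[2] = BE, P[3] = 64

P[1]: D(K, ED) = 8C; 8C ⊕ 22 = AE.
P[2]: D(K, 38) = 53; 53 ⊕ ED = BE.
P[3]: D(K, 3D) = 5C; 5C ⊕ 38 = 64.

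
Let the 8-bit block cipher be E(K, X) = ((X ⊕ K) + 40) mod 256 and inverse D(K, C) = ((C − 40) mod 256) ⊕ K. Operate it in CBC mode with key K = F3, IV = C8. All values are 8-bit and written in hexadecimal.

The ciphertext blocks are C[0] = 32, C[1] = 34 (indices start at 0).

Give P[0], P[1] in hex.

CBC decryption: P_i = D(K, C_i) ⊕ C_{i−1}, with C_{−1} = IV.
P[0]: D(K, 32) = 01; 01 ⊕ C8 = C9.
P[1]: D(K, 34) = 07; 07 ⊕ 32 = 35.

P[0] = C9, P[1] = 35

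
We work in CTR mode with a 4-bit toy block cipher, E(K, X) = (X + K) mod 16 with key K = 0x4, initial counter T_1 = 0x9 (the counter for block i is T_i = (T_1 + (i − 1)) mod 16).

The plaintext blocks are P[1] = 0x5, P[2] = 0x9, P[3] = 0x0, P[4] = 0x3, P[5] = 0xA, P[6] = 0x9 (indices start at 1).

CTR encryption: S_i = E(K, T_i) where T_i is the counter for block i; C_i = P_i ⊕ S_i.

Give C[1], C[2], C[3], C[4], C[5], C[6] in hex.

C[1]: T = 0x9, S = E(K, T) = 0xD; 0x5 ⊕ 0xD = 0x8.
C[2]: T = 0xA, S = E(K, T) = 0xE; 0x9 ⊕ 0xE = 0x7.
C[3]: T = 0xB, S = E(K, T) = 0xF; 0x0 ⊕ 0xF = 0xF.
C[4]: T = 0xC, S = E(K, T) = 0x0; 0x3 ⊕ 0x0 = 0x3.
C[5]: T = 0xD, S = E(K, T) = 0x1; 0xA ⊕ 0x1 = 0xB.
C[6]: T = 0xE, S = E(K, T) = 0x2; 0x9 ⊕ 0x2 = 0xB.

C[1] = 0x8, C[2] = 0x7, C[3] = 0xF, C[4] = 0x3, C[5] = 0xB, C[6] = 0xB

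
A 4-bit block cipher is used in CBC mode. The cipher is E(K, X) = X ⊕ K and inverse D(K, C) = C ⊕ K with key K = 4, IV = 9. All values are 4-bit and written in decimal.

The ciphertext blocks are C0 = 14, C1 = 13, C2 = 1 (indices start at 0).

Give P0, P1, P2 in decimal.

P0 = 3, P1 = 7, P2 = 8

CBC decryption: P_i = D(K, C_i) ⊕ C_{i−1}, with C_{−1} = IV.
P0: D(K, 14) = 10; 10 ⊕ 9 = 3.
P1: D(K, 13) = 9; 9 ⊕ 14 = 7.
P2: D(K, 1) = 5; 5 ⊕ 13 = 8.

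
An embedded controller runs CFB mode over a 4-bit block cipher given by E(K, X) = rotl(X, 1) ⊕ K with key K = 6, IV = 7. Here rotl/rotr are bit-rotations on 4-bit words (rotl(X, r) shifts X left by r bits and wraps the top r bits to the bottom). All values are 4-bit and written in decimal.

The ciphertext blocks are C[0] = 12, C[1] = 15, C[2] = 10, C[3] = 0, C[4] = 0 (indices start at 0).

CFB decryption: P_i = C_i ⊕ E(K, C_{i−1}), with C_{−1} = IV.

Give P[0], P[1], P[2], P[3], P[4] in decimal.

P[0]: E(K, 7) = 8; 12 ⊕ 8 = 4.
P[1]: E(K, 12) = 15; 15 ⊕ 15 = 0.
P[2]: E(K, 15) = 9; 10 ⊕ 9 = 3.
P[3]: E(K, 10) = 3; 0 ⊕ 3 = 3.
P[4]: E(K, 0) = 6; 0 ⊕ 6 = 6.

P[0] = 4, P[1] = 0, P[2] = 3, P[3] = 3, P[4] = 6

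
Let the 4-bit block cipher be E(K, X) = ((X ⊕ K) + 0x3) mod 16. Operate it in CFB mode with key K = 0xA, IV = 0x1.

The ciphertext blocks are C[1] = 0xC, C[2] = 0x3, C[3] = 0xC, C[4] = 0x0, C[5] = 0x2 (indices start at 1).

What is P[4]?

CFB decryption: P_i = C_i ⊕ E(K, C_{i−1}), with C_{0} = IV.
P[4]: E(K, 0xC) = 0x9; 0x0 ⊕ 0x9 = 0x9.

P[4] = 0x9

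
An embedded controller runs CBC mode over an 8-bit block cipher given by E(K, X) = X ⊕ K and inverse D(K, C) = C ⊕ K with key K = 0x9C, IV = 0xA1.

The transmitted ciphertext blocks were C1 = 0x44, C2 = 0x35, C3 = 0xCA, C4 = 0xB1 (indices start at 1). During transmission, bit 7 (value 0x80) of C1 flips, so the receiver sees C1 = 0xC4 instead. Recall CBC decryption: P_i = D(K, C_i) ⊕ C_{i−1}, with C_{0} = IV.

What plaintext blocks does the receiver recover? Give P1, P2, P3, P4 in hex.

P1 = 0xF9, P2 = 0x6D, P3 = 0x63, P4 = 0xE7

Only C1 changed, to 0xC4. In CBC, a change in C_i garbles P_i and flips the same bit in P_{i+1}. Decrypting the received ciphertext:
P1: D(K, 0xC4) = 0x58; 0x58 ⊕ 0xA1 = 0xF9.
P2: D(K, 0x35) = 0xA9; 0xA9 ⊕ 0xC4 = 0x6D.
P3: D(K, 0xCA) = 0x56; 0x56 ⊕ 0x35 = 0x63.
P4: D(K, 0xB1) = 0x2D; 0x2D ⊕ 0xCA = 0xE7.
Blocks that differ from the original plaintext: P1, P2.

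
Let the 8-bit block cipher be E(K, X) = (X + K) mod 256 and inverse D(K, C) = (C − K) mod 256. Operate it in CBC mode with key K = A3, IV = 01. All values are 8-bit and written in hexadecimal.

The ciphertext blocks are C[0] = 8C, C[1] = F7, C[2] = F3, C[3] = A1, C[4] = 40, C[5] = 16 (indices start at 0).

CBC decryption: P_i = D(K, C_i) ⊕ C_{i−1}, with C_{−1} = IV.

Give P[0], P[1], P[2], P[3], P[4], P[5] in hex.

P[0] = E8, P[1] = D8, P[2] = A7, P[3] = 0D, P[4] = 3C, P[5] = 33

P[0]: D(K, 8C) = E9; E9 ⊕ 01 = E8.
P[1]: D(K, F7) = 54; 54 ⊕ 8C = D8.
P[2]: D(K, F3) = 50; 50 ⊕ F7 = A7.
P[3]: D(K, A1) = FE; FE ⊕ F3 = 0D.
P[4]: D(K, 40) = 9D; 9D ⊕ A1 = 3C.
P[5]: D(K, 16) = 73; 73 ⊕ 40 = 33.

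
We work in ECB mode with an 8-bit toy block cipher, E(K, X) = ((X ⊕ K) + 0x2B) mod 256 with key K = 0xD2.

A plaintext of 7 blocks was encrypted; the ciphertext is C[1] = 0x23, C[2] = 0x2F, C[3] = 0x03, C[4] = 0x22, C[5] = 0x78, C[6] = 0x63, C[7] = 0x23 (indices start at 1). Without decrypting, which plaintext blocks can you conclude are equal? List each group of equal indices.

P[1] = P[7]

ECB encrypts each block independently with the same key, so equal ciphertext blocks imply equal plaintext blocks.
C[1] = C[7] = 0x23, so P[1] = P[7].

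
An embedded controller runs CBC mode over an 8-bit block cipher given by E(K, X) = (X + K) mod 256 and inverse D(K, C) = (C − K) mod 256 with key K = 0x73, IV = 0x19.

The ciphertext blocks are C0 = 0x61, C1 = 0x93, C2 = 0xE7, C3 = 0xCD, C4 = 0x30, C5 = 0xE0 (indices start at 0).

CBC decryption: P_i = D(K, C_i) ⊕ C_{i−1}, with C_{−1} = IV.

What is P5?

P5 = 0x5D

P5: D(K, 0xE0) = 0x6D; 0x6D ⊕ 0x30 = 0x5D.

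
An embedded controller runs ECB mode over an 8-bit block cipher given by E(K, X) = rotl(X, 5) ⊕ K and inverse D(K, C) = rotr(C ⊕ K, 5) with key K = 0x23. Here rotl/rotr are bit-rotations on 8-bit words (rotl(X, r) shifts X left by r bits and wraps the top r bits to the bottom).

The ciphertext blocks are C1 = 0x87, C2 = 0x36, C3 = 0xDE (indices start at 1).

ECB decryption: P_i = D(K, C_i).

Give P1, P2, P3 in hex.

P1 = 0x25, P2 = 0xA8, P3 = 0xEF

P1: D(K, 0x87) = 0x25.
P2: D(K, 0x36) = 0xA8.
P3: D(K, 0xDE) = 0xEF.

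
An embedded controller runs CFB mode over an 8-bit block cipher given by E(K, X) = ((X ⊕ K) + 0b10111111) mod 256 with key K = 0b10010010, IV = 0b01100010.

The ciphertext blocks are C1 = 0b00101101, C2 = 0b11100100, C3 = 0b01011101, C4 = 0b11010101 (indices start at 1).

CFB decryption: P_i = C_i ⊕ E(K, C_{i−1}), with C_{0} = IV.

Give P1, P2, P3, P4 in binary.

P1: E(K, 0b01100010) = 0b10101111; 0b00101101 ⊕ 0b10101111 = 0b10000010.
P2: E(K, 0b00101101) = 0b01111110; 0b11100100 ⊕ 0b01111110 = 0b10011010.
P3: E(K, 0b11100100) = 0b00110101; 0b01011101 ⊕ 0b00110101 = 0b01101000.
P4: E(K, 0b01011101) = 0b10001110; 0b11010101 ⊕ 0b10001110 = 0b01011011.

P1 = 0b10000010, P2 = 0b10011010, P3 = 0b01101000, P4 = 0b01011011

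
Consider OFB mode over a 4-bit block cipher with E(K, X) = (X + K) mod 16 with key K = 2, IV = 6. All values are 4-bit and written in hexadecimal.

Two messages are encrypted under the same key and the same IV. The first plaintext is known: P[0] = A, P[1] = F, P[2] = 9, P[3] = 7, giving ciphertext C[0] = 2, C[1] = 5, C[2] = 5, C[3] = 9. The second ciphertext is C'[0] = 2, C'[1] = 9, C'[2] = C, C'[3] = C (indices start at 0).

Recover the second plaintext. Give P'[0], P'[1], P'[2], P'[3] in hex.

In OFB with a reused IV, both messages share the same keystream S_i, so C_i ⊕ C'_i = P_i ⊕ P'_i and thus P'_i = P_i ⊕ C_i ⊕ C'_i.
P'[0]: A ⊕ 2 ⊕ 2 = A.
P'[1]: F ⊕ 5 ⊕ 9 = 3.
P'[2]: 9 ⊕ 5 ⊕ C = 0.
P'[3]: 7 ⊕ 9 ⊕ C = 2.

P'[0] = A, P'[1] = 3, P'[2] = 0, P'[3] = 2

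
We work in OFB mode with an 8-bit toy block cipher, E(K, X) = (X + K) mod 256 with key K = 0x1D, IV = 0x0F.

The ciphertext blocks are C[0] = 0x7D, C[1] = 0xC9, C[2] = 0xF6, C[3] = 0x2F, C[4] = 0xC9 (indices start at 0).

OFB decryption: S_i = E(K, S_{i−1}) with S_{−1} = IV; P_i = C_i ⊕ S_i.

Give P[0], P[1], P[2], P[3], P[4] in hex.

P[0]: S = E(K, 0x0F) = 0x2C; 0x7D ⊕ 0x2C = 0x51.
P[1]: S = E(K, 0x2C) = 0x49; 0xC9 ⊕ 0x49 = 0x80.
P[2]: S = E(K, 0x49) = 0x66; 0xF6 ⊕ 0x66 = 0x90.
P[3]: S = E(K, 0x66) = 0x83; 0x2F ⊕ 0x83 = 0xAC.
P[4]: S = E(K, 0x83) = 0xA0; 0xC9 ⊕ 0xA0 = 0x69.

P[0] = 0x51, P[1] = 0x80, P[2] = 0x90, P[3] = 0xAC, P[4] = 0x69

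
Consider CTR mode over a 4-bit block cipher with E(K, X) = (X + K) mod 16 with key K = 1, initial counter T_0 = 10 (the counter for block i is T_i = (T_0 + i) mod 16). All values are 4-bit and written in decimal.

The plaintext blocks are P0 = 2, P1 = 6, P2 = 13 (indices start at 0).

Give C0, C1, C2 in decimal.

CTR encryption: S_i = E(K, T_i) where T_i is the counter for block i; C_i = P_i ⊕ S_i.
C0: T = 10, S = E(K, T) = 11; 2 ⊕ 11 = 9.
C1: T = 11, S = E(K, T) = 12; 6 ⊕ 12 = 10.
C2: T = 12, S = E(K, T) = 13; 13 ⊕ 13 = 0.

C0 = 9, C1 = 10, C2 = 0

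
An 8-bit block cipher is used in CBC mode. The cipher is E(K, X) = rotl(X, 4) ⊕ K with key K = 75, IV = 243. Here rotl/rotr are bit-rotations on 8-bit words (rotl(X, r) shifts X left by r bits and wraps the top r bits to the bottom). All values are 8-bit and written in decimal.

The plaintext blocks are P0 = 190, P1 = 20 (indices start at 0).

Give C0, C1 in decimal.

CBC encryption: C_i = E(K, P_i ⊕ C_{i−1}), with C_{−1} = IV.
C0: P0 ⊕ 243 = 77; E(K, 77) = 159.
C1: P1 ⊕ 159 = 139; E(K, 139) = 243.

C0 = 159, C1 = 243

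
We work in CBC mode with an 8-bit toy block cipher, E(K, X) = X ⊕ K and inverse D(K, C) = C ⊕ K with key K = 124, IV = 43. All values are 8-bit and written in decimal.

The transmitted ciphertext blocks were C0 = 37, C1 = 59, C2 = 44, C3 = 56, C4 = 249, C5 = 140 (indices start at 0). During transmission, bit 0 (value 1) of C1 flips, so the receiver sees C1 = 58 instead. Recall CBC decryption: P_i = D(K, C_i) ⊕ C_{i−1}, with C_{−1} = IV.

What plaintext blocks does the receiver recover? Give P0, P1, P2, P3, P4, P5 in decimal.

Only C1 changed, to 58. In CBC, a change in C_i garbles P_i and flips the same bit in P_{i+1}. Decrypting the received ciphertext:
P0: D(K, 37) = 89; 89 ⊕ 43 = 114.
P1: D(K, 58) = 70; 70 ⊕ 37 = 99.
P2: D(K, 44) = 80; 80 ⊕ 58 = 106.
P3: D(K, 56) = 68; 68 ⊕ 44 = 104.
P4: D(K, 249) = 133; 133 ⊕ 56 = 189.
P5: D(K, 140) = 240; 240 ⊕ 249 = 9.
Blocks that differ from the original plaintext: P1, P2.

P0 = 114, P1 = 99, P2 = 106, P3 = 104, P4 = 189, P5 = 9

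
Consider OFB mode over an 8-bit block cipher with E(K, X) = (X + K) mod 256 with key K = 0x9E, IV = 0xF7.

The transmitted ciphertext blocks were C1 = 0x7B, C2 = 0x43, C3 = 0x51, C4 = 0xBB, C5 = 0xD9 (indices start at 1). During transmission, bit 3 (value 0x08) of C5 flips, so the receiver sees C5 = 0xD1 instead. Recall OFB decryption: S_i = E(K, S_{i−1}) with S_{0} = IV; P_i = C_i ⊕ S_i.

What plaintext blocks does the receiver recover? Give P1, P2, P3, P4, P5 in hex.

P1 = 0xEE, P2 = 0x70, P3 = 0x80, P4 = 0xD4, P5 = 0xDC

Only C5 changed, to 0xD1. In OFB, a change in C_i flips the same bit in P_i only; the keystream is unaffected. Decrypting the received ciphertext:
P1: S = E(K, 0xF7) = 0x95; 0x7B ⊕ 0x95 = 0xEE.
P2: S = E(K, 0x95) = 0x33; 0x43 ⊕ 0x33 = 0x70.
P3: S = E(K, 0x33) = 0xD1; 0x51 ⊕ 0xD1 = 0x80.
P4: S = E(K, 0xD1) = 0x6F; 0xBB ⊕ 0x6F = 0xD4.
P5: S = E(K, 0x6F) = 0x0D; 0xD1 ⊕ 0x0D = 0xDC.
Blocks that differ from the original plaintext: P5.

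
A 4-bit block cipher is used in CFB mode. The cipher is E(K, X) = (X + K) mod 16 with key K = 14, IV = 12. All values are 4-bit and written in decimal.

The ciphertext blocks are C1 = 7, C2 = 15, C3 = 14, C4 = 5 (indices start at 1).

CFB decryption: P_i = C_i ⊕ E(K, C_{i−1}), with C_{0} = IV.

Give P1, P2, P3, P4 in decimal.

P1: E(K, 12) = 10; 7 ⊕ 10 = 13.
P2: E(K, 7) = 5; 15 ⊕ 5 = 10.
P3: E(K, 15) = 13; 14 ⊕ 13 = 3.
P4: E(K, 14) = 12; 5 ⊕ 12 = 9.

P1 = 13, P2 = 10, P3 = 3, P4 = 9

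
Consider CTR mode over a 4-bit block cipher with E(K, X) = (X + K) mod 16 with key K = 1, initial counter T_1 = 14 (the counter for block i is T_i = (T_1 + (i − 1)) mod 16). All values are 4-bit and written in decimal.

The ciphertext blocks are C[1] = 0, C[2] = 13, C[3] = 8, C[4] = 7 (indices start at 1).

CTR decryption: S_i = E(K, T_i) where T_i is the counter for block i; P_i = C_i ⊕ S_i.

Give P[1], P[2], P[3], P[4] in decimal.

P[1] = 15, P[2] = 13, P[3] = 9, P[4] = 5

P[1]: T = 14, S = E(K, T) = 15; 0 ⊕ 15 = 15.
P[2]: T = 15, S = E(K, T) = 0; 13 ⊕ 0 = 13.
P[3]: T = 0, S = E(K, T) = 1; 8 ⊕ 1 = 9.
P[4]: T = 1, S = E(K, T) = 2; 7 ⊕ 2 = 5.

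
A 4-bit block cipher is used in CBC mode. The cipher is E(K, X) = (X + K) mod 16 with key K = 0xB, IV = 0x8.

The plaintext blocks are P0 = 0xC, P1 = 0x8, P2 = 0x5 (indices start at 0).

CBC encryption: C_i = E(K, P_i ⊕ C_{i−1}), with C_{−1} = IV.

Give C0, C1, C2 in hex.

C0: P0 ⊕ 0x8 = 0x4; E(K, 0x4) = 0xF.
C1: P1 ⊕ 0xF = 0x7; E(K, 0x7) = 0x2.
C2: P2 ⊕ 0x2 = 0x7; E(K, 0x7) = 0x2.

C0 = 0xF, C1 = 0x2, C2 = 0x2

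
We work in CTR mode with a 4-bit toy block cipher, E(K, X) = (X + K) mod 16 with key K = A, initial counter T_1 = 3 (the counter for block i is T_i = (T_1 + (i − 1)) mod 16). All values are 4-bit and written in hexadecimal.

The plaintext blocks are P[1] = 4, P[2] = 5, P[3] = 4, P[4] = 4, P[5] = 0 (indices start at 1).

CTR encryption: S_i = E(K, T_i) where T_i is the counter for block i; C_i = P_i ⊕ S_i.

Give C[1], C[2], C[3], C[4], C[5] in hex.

C[1]: T = 3, S = E(K, T) = D; 4 ⊕ D = 9.
C[2]: T = 4, S = E(K, T) = E; 5 ⊕ E = B.
C[3]: T = 5, S = E(K, T) = F; 4 ⊕ F = B.
C[4]: T = 6, S = E(K, T) = 0; 4 ⊕ 0 = 4.
C[5]: T = 7, S = E(K, T) = 1; 0 ⊕ 1 = 1.

C[1] = 9, C[2] = B, C[3] = B, C[4] = 4, C[5] = 1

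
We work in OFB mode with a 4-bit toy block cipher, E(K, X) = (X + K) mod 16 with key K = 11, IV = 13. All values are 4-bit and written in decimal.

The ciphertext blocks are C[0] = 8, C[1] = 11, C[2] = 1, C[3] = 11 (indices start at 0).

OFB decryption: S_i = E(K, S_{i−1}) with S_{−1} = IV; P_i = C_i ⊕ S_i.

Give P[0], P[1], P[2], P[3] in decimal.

P[0]: S = E(K, 13) = 8; 8 ⊕ 8 = 0.
P[1]: S = E(K, 8) = 3; 11 ⊕ 3 = 8.
P[2]: S = E(K, 3) = 14; 1 ⊕ 14 = 15.
P[3]: S = E(K, 14) = 9; 11 ⊕ 9 = 2.

P[0] = 0, P[1] = 8, P[2] = 15, P[3] = 2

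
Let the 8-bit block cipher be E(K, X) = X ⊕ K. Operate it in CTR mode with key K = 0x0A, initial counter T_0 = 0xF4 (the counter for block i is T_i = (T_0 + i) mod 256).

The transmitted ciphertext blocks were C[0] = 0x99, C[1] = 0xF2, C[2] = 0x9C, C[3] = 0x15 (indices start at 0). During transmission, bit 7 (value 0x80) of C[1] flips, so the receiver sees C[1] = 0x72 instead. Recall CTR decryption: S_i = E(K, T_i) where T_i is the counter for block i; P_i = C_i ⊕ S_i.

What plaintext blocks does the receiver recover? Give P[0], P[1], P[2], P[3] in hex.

P[0] = 0x67, P[1] = 0x8D, P[2] = 0x60, P[3] = 0xE8

Only C[1] changed, to 0x72. In CTR, a change in C_i flips the same bit in P_i only; the keystream is unaffected. Decrypting the received ciphertext:
P[0]: T = 0xF4, S = E(K, T) = 0xFE; 0x99 ⊕ 0xFE = 0x67.
P[1]: T = 0xF5, S = E(K, T) = 0xFF; 0x72 ⊕ 0xFF = 0x8D.
P[2]: T = 0xF6, S = E(K, T) = 0xFC; 0x9C ⊕ 0xFC = 0x60.
P[3]: T = 0xF7, S = E(K, T) = 0xFD; 0x15 ⊕ 0xFD = 0xE8.
Blocks that differ from the original plaintext: P[1].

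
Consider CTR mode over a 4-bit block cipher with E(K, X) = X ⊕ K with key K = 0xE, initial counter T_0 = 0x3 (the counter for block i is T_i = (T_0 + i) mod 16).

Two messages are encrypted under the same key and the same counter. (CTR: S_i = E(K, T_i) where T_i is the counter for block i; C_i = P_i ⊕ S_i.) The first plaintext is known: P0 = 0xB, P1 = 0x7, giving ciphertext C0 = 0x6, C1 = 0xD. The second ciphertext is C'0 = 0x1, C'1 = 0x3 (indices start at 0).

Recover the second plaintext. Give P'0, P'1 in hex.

P'0 = 0xC, P'1 = 0x9

In CTR with a reused counter, both messages share the same keystream S_i, so C_i ⊕ C'_i = P_i ⊕ P'_i and thus P'_i = P_i ⊕ C_i ⊕ C'_i.
P'0: 0xB ⊕ 0x6 ⊕ 0x1 = 0xC.
P'1: 0x7 ⊕ 0xD ⊕ 0x3 = 0x9.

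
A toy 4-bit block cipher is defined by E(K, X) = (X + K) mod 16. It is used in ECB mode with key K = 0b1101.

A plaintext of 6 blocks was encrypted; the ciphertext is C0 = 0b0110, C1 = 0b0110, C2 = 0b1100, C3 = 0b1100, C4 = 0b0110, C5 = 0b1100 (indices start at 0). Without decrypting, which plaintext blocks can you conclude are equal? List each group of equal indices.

ECB encrypts each block independently with the same key, so equal ciphertext blocks imply equal plaintext blocks.
C0 = C1 = C4 = 0b0110, so P0 = P1 = P4.
C2 = C3 = C5 = 0b1100, so P2 = P3 = P5.

P0 = P1 = P4; P2 = P3 = P5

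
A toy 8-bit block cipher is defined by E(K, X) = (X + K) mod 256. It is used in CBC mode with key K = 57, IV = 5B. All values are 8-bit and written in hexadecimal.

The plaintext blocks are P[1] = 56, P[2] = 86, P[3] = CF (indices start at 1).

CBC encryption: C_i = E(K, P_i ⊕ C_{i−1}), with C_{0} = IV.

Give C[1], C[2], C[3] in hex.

C[1]: P[1] ⊕ 5B = 0D; E(K, 0D) = 64.
C[2]: P[2] ⊕ 64 = E2; E(K, E2) = 39.
C[3]: P[3] ⊕ 39 = F6; E(K, F6) = 4D.

C[1] = 64, C[2] = 39, C[3] = 4D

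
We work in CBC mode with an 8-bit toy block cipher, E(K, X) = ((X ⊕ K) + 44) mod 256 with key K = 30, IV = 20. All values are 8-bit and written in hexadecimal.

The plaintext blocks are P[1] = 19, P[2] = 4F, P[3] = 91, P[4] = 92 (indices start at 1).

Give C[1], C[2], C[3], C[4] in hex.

CBC encryption: C_i = E(K, P_i ⊕ C_{i−1}), with C_{0} = IV.
C[1]: P[1] ⊕ 20 = 39; E(K, 39) = 4D.
C[2]: P[2] ⊕ 4D = 02; E(K, 02) = 76.
C[3]: P[3] ⊕ 76 = E7; E(K, E7) = 1B.
C[4]: P[4] ⊕ 1B = 89; E(K, 89) = FD.

C[1] = 4D, C[2] = 76, C[3] = 1B, C[4] = FD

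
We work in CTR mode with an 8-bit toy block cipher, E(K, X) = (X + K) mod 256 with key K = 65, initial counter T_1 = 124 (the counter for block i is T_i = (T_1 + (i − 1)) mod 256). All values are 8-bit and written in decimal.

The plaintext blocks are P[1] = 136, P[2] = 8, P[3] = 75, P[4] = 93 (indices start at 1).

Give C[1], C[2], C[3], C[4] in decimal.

C[1] = 53, C[2] = 182, C[3] = 244, C[4] = 157

CTR encryption: S_i = E(K, T_i) where T_i is the counter for block i; C_i = P_i ⊕ S_i.
C[1]: T = 124, S = E(K, T) = 189; 136 ⊕ 189 = 53.
C[2]: T = 125, S = E(K, T) = 190; 8 ⊕ 190 = 182.
C[3]: T = 126, S = E(K, T) = 191; 75 ⊕ 191 = 244.
C[4]: T = 127, S = E(K, T) = 192; 93 ⊕ 192 = 157.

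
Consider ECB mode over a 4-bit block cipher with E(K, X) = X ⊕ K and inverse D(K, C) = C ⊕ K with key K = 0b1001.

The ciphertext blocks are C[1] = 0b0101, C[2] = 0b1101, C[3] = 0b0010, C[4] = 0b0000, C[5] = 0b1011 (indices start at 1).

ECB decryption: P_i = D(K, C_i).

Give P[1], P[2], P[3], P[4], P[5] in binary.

P[1]: D(K, 0b0101) = 0b1100.
P[2]: D(K, 0b1101) = 0b0100.
P[3]: D(K, 0b0010) = 0b1011.
P[4]: D(K, 0b0000) = 0b1001.
P[5]: D(K, 0b1011) = 0b0010.

P[1] = 0b1100, P[2] = 0b0100, P[3] = 0b1011, P[4] = 0b1001, P[5] = 0b0010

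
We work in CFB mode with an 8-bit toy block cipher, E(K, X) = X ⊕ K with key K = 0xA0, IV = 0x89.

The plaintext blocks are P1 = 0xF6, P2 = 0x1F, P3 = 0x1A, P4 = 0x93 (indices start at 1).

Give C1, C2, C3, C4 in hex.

C1 = 0xDF, C2 = 0x60, C3 = 0xDA, C4 = 0xE9

CFB encryption: C_i = P_i ⊕ E(K, C_{i−1}), with C_{0} = IV.
C1: E(K, 0x89) = 0x29; 0xF6 ⊕ 0x29 = 0xDF.
C2: E(K, 0xDF) = 0x7F; 0x1F ⊕ 0x7F = 0x60.
C3: E(K, 0x60) = 0xC0; 0x1A ⊕ 0xC0 = 0xDA.
C4: E(K, 0xDA) = 0x7A; 0x93 ⊕ 0x7A = 0xE9.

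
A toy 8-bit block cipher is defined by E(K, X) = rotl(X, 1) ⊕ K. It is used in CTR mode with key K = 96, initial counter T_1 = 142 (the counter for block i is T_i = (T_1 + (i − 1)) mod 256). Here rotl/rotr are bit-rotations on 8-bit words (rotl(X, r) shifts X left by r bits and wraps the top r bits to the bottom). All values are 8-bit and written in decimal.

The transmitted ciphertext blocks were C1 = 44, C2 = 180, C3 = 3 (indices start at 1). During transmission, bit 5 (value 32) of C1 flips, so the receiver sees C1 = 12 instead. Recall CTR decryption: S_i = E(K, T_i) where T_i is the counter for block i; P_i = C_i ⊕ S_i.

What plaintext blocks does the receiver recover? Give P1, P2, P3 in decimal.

Only C1 changed, to 12. In CTR, a change in C_i flips the same bit in P_i only; the keystream is unaffected. Decrypting the received ciphertext:
P1: T = 142, S = E(K, T) = 125; 12 ⊕ 125 = 113.
P2: T = 143, S = E(K, T) = 127; 180 ⊕ 127 = 203.
P3: T = 144, S = E(K, T) = 65; 3 ⊕ 65 = 66.
Blocks that differ from the original plaintext: P1.

P1 = 113, P2 = 203, P3 = 66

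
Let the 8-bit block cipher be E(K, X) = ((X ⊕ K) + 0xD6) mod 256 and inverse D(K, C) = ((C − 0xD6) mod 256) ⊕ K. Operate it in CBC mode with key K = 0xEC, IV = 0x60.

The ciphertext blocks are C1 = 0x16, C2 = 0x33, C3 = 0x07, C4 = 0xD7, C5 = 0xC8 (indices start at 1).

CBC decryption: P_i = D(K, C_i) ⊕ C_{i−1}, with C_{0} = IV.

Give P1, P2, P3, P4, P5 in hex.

P1 = 0xCC, P2 = 0xA7, P3 = 0xEE, P4 = 0xEA, P5 = 0xC9

P1: D(K, 0x16) = 0xAC; 0xAC ⊕ 0x60 = 0xCC.
P2: D(K, 0x33) = 0xB1; 0xB1 ⊕ 0x16 = 0xA7.
P3: D(K, 0x07) = 0xDD; 0xDD ⊕ 0x33 = 0xEE.
P4: D(K, 0xD7) = 0xED; 0xED ⊕ 0x07 = 0xEA.
P5: D(K, 0xC8) = 0x1E; 0x1E ⊕ 0xD7 = 0xC9.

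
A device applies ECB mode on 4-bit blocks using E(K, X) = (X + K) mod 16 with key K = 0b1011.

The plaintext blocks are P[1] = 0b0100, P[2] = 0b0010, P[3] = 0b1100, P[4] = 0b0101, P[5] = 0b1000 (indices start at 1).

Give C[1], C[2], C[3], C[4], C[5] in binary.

ECB encryption: C_i = E(K, P_i).
C[1]: E(K, 0b0100) = 0b1111.
C[2]: E(K, 0b0010) = 0b1101.
C[3]: E(K, 0b1100) = 0b0111.
C[4]: E(K, 0b0101) = 0b0000.
C[5]: E(K, 0b1000) = 0b0011.

C[1] = 0b1111, C[2] = 0b1101, C[3] = 0b0111, C[4] = 0b0000, C[5] = 0b0011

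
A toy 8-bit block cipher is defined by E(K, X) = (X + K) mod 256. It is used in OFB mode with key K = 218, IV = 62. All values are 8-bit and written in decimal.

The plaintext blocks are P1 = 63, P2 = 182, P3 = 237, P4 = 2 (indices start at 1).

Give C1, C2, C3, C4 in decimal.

OFB encryption: S_i = E(K, S_{i−1}) with S_{0} = IV; C_i = P_i ⊕ S_i.
C1: S = E(K, 62) = 24; 63 ⊕ 24 = 39.
C2: S = E(K, 24) = 242; 182 ⊕ 242 = 68.
C3: S = E(K, 242) = 204; 237 ⊕ 204 = 33.
C4: S = E(K, 204) = 166; 2 ⊕ 166 = 164.

C1 = 39, C2 = 68, C3 = 33, C4 = 164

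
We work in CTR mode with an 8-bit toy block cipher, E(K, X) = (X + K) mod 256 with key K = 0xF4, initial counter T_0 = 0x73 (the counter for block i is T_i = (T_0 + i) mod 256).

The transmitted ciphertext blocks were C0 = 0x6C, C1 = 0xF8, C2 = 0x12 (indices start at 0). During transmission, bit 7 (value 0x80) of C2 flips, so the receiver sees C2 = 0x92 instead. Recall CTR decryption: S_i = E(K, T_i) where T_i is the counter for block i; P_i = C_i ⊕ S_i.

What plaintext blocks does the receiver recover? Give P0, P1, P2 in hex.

P0 = 0x0B, P1 = 0x90, P2 = 0xFB

Only C2 changed, to 0x92. In CTR, a change in C_i flips the same bit in P_i only; the keystream is unaffected. Decrypting the received ciphertext:
P0: T = 0x73, S = E(K, T) = 0x67; 0x6C ⊕ 0x67 = 0x0B.
P1: T = 0x74, S = E(K, T) = 0x68; 0xF8 ⊕ 0x68 = 0x90.
P2: T = 0x75, S = E(K, T) = 0x69; 0x92 ⊕ 0x69 = 0xFB.
Blocks that differ from the original plaintext: P2.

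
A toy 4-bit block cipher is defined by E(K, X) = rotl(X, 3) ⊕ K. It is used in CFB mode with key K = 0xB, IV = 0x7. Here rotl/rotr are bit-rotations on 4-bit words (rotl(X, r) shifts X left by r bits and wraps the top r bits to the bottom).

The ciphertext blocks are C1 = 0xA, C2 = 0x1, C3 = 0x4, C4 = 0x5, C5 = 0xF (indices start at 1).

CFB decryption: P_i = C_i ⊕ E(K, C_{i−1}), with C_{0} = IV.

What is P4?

P4 = 0xC

P4: E(K, 0x4) = 0x9; 0x5 ⊕ 0x9 = 0xC.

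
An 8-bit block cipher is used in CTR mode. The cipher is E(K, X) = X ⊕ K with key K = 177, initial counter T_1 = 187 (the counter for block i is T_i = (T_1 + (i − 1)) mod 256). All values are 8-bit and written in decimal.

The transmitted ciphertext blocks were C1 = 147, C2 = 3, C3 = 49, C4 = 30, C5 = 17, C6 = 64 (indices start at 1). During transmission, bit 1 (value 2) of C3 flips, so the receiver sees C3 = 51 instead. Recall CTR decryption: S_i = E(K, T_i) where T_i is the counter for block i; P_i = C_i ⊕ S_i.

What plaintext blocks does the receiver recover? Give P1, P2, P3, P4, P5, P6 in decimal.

Only C3 changed, to 51. In CTR, a change in C_i flips the same bit in P_i only; the keystream is unaffected. Decrypting the received ciphertext:
P1: T = 187, S = E(K, T) = 10; 147 ⊕ 10 = 153.
P2: T = 188, S = E(K, T) = 13; 3 ⊕ 13 = 14.
P3: T = 189, S = E(K, T) = 12; 51 ⊕ 12 = 63.
P4: T = 190, S = E(K, T) = 15; 30 ⊕ 15 = 17.
P5: T = 191, S = E(K, T) = 14; 17 ⊕ 14 = 31.
P6: T = 192, S = E(K, T) = 113; 64 ⊕ 113 = 49.
Blocks that differ from the original plaintext: P3.

P1 = 153, P2 = 14, P3 = 63, P4 = 17, P5 = 31, P6 = 49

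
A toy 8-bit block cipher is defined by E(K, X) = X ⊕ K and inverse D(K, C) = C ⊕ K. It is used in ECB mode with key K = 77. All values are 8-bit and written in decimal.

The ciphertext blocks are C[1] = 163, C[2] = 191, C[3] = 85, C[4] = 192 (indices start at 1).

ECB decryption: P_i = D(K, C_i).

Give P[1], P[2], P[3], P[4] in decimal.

P[1] = 238, P[2] = 242, P[3] = 24, P[4] = 141

P[1]: D(K, 163) = 238.
P[2]: D(K, 191) = 242.
P[3]: D(K, 85) = 24.
P[4]: D(K, 192) = 141.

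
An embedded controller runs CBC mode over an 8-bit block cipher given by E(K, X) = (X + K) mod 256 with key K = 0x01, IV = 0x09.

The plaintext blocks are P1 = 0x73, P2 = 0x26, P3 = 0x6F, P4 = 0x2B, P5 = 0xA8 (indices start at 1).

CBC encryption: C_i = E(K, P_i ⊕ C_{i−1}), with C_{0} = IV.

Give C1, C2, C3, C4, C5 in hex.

C1 = 0x7B, C2 = 0x5E, C3 = 0x32, C4 = 0x1A, C5 = 0xB3

C1: P1 ⊕ 0x09 = 0x7A; E(K, 0x7A) = 0x7B.
C2: P2 ⊕ 0x7B = 0x5D; E(K, 0x5D) = 0x5E.
C3: P3 ⊕ 0x5E = 0x31; E(K, 0x31) = 0x32.
C4: P4 ⊕ 0x32 = 0x19; E(K, 0x19) = 0x1A.
C5: P5 ⊕ 0x1A = 0xB2; E(K, 0xB2) = 0xB3.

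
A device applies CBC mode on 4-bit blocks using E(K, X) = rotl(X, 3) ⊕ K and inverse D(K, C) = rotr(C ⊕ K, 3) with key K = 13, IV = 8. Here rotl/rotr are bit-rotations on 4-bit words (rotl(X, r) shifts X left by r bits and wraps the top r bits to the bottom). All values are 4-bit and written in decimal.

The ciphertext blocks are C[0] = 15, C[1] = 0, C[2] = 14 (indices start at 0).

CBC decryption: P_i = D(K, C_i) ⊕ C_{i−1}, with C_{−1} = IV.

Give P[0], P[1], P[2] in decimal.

P[0]: D(K, 15) = 4; 4 ⊕ 8 = 12.
P[1]: D(K, 0) = 11; 11 ⊕ 15 = 4.
P[2]: D(K, 14) = 6; 6 ⊕ 0 = 6.

P[0] = 12, P[1] = 4, P[2] = 6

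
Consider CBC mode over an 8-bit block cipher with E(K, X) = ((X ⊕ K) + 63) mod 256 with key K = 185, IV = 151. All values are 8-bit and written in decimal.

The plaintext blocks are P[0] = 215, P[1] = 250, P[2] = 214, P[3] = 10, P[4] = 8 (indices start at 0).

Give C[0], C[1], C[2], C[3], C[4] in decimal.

CBC encryption: C_i = E(K, P_i ⊕ C_{i−1}), with C_{−1} = IV.
C[0]: P[0] ⊕ 151 = 64; E(K, 64) = 56.
C[1]: P[1] ⊕ 56 = 194; E(K, 194) = 186.
C[2]: P[2] ⊕ 186 = 108; E(K, 108) = 20.
C[3]: P[3] ⊕ 20 = 30; E(K, 30) = 230.
C[4]: P[4] ⊕ 230 = 238; E(K, 238) = 150.

C[0] = 56, C[1] = 186, C[2] = 20, C[3] = 230, C[4] = 150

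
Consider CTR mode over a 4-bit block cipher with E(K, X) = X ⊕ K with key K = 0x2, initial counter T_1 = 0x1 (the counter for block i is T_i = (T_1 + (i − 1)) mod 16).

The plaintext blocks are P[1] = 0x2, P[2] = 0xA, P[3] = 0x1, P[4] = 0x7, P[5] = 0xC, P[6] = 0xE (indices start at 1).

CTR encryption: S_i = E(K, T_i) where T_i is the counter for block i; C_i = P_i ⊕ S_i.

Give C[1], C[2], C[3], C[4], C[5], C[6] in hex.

C[1] = 0x1, C[2] = 0xA, C[3] = 0x0, C[4] = 0x1, C[5] = 0xB, C[6] = 0xA

C[1]: T = 0x1, S = E(K, T) = 0x3; 0x2 ⊕ 0x3 = 0x1.
C[2]: T = 0x2, S = E(K, T) = 0x0; 0xA ⊕ 0x0 = 0xA.
C[3]: T = 0x3, S = E(K, T) = 0x1; 0x1 ⊕ 0x1 = 0x0.
C[4]: T = 0x4, S = E(K, T) = 0x6; 0x7 ⊕ 0x6 = 0x1.
C[5]: T = 0x5, S = E(K, T) = 0x7; 0xC ⊕ 0x7 = 0xB.
C[6]: T = 0x6, S = E(K, T) = 0x4; 0xE ⊕ 0x4 = 0xA.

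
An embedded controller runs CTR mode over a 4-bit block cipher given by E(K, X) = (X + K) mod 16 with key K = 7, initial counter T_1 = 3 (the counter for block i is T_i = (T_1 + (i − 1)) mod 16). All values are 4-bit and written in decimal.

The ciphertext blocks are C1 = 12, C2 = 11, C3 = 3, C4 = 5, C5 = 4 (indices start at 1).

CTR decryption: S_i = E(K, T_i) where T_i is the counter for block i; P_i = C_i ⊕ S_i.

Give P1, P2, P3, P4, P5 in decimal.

P1: T = 3, S = E(K, T) = 10; 12 ⊕ 10 = 6.
P2: T = 4, S = E(K, T) = 11; 11 ⊕ 11 = 0.
P3: T = 5, S = E(K, T) = 12; 3 ⊕ 12 = 15.
P4: T = 6, S = E(K, T) = 13; 5 ⊕ 13 = 8.
P5: T = 7, S = E(K, T) = 14; 4 ⊕ 14 = 10.

P1 = 6, P2 = 0, P3 = 15, P4 = 8, P5 = 10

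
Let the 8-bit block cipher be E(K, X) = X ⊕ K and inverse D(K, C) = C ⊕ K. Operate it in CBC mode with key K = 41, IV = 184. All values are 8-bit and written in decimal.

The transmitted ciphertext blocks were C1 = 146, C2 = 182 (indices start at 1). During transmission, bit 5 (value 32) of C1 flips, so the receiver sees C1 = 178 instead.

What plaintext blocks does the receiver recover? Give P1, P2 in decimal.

P1 = 35, P2 = 45

CBC decryption: P_i = D(K, C_i) ⊕ C_{i−1}, with C_{0} = IV.
Only C1 changed, to 178. In CBC, a change in C_i garbles P_i and flips the same bit in P_{i+1}. Decrypting the received ciphertext:
P1: D(K, 178) = 155; 155 ⊕ 184 = 35.
P2: D(K, 182) = 159; 159 ⊕ 178 = 45.
Blocks that differ from the original plaintext: P1, P2.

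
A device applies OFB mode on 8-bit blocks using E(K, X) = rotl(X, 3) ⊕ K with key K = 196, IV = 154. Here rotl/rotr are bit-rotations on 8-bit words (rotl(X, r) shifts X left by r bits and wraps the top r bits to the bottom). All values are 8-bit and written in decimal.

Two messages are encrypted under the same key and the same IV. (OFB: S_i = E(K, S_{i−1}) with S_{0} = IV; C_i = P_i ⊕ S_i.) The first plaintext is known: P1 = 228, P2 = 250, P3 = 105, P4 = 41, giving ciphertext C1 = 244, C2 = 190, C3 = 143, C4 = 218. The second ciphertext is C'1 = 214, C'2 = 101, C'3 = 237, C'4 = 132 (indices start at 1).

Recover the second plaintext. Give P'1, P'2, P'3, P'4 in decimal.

In OFB with a reused IV, both messages share the same keystream S_i, so C_i ⊕ C'_i = P_i ⊕ P'_i and thus P'_i = P_i ⊕ C_i ⊕ C'_i.
P'1: 228 ⊕ 244 ⊕ 214 = 198.
P'2: 250 ⊕ 190 ⊕ 101 = 33.
P'3: 105 ⊕ 143 ⊕ 237 = 11.
P'4: 41 ⊕ 218 ⊕ 132 = 119.

P'1 = 198, P'2 = 33, P'3 = 11, P'4 = 119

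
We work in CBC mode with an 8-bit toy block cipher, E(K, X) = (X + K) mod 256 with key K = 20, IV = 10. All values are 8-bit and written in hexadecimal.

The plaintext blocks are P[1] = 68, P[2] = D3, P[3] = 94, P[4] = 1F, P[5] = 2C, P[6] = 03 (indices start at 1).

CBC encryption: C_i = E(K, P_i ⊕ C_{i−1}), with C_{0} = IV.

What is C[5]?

C[1]: P[1] ⊕ 10 = 78; E(K, 78) = 98.
C[2]: P[2] ⊕ 98 = 4B; E(K, 4B) = 6B.
C[3]: P[3] ⊕ 6B = FF; E(K, FF) = 1F.
C[4]: P[4] ⊕ 1F = 00; E(K, 00) = 20.
C[5]: P[5] ⊕ 20 = 0C; E(K, 0C) = 2C.

C[5] = 2C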